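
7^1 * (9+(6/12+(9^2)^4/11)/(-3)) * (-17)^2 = -174165853757/66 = -2638876572.08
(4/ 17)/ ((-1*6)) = -2/ 51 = -0.04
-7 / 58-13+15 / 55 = -12.85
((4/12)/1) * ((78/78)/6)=1/18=0.06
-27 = -27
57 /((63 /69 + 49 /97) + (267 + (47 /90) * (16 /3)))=17167545 /81682391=0.21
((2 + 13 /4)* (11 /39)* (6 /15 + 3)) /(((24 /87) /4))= 37961 /520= 73.00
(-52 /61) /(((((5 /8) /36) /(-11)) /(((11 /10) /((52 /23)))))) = 262.79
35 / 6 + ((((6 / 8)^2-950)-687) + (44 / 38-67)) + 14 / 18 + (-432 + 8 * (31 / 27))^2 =39243029755 / 221616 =177076.70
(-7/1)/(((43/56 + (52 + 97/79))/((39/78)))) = -0.06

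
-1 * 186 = -186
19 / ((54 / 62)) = 589 / 27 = 21.81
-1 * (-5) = 5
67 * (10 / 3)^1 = 670 / 3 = 223.33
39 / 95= 0.41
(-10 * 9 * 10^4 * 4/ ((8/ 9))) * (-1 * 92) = 372600000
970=970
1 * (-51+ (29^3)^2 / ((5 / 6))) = 3568939671 / 5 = 713787934.20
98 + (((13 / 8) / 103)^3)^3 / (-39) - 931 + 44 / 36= -1310975960474612183481290928227 / 1576113230599987930979106816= -831.78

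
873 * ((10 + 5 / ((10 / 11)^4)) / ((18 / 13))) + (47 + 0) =43870301 / 4000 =10967.58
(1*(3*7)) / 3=7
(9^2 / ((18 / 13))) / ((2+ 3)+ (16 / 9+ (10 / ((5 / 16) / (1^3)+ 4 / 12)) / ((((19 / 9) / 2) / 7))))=620217 / 1160498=0.53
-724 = -724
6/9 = 2/3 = 0.67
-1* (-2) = 2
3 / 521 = 0.01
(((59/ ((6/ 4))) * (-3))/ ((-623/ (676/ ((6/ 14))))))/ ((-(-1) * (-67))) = -79768/ 17889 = -4.46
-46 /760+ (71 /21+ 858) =6873337 /7980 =861.32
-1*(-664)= 664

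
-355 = -355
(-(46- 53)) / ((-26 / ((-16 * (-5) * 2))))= -560 / 13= -43.08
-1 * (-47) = 47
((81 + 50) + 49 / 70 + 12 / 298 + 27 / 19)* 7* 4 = 52777158 / 14155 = 3728.52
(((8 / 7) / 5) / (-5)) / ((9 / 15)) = -8 / 105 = -0.08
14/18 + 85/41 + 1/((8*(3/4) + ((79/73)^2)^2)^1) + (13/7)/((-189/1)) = 33801929632060/11355203963061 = 2.98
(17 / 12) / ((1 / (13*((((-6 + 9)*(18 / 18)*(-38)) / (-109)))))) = 4199 / 218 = 19.26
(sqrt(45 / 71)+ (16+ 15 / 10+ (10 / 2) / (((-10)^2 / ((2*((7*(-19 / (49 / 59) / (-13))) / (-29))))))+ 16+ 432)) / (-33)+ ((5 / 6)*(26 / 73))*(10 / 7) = -144955742 / 10595585 - sqrt(355) / 781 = -13.70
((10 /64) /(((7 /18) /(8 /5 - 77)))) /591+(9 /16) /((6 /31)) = 125985 /44128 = 2.85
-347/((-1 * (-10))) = -34.70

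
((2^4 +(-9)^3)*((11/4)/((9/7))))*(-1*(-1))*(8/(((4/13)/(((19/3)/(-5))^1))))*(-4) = -27121094/135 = -200896.99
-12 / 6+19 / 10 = -1 / 10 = -0.10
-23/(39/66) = -506/13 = -38.92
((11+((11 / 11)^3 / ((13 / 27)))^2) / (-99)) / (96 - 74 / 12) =-0.00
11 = 11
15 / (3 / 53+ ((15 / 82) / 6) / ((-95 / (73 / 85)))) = 210563700 / 790711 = 266.30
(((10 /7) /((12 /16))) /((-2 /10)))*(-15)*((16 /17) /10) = 13.45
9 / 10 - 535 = -5341 / 10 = -534.10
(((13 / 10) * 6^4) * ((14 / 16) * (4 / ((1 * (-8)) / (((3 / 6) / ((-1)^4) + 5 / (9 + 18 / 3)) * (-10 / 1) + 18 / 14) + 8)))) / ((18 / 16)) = 37296 / 65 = 573.78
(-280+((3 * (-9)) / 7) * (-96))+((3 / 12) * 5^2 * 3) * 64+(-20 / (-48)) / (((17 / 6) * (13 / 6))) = 1996177 / 1547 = 1290.35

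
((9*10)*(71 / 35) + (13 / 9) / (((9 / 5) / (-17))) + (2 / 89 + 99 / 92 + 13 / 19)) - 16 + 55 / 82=155.38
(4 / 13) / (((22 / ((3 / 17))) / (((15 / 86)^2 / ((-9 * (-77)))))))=75 / 692217526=0.00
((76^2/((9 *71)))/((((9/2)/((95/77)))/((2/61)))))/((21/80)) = 175590400/567261387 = 0.31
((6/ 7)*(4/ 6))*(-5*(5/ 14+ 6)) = -890/ 49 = -18.16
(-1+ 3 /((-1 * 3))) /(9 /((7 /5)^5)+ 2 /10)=-84035 /78716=-1.07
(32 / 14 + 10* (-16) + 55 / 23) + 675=519.68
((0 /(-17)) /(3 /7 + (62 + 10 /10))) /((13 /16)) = 0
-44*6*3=-792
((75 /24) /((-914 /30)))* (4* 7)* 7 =-18375 /914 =-20.10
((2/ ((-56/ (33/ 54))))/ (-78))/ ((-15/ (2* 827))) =-9097/ 294840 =-0.03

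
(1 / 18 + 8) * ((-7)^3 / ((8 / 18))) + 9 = -49663 / 8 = -6207.88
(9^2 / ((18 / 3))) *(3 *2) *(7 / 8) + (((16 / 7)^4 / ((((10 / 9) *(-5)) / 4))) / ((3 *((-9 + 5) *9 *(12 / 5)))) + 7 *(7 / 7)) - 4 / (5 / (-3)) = 13890407 / 172872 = 80.35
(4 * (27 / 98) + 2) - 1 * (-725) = 35677 / 49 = 728.10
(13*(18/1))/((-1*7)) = -234/7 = -33.43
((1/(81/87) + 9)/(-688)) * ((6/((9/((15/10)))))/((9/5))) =-85/10449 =-0.01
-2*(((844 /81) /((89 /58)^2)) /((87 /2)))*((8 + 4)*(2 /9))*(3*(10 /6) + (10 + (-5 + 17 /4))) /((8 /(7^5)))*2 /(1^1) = -62527956064 /1924803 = -32485.38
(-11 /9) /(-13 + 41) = -11 /252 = -0.04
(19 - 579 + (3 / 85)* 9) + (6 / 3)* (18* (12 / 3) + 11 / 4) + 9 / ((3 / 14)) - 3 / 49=-3067469 / 8330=-368.24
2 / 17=0.12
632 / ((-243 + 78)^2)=632 / 27225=0.02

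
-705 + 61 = -644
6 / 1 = 6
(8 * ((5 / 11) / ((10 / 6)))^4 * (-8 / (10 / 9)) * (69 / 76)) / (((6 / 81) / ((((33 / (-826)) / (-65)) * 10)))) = -16297524 / 678883205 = -0.02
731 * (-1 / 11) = -731 / 11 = -66.45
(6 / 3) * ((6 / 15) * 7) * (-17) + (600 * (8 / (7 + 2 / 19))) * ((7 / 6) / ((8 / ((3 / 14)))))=-74.09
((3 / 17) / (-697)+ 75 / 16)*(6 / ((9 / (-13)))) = -40.62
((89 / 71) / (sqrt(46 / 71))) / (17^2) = 0.01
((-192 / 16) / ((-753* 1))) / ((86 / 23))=46 / 10793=0.00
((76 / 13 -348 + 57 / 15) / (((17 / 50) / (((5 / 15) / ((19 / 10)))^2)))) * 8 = -58648000 / 239343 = -245.04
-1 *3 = -3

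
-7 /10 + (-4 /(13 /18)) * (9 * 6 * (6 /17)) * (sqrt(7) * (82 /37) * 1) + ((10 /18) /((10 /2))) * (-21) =-1912896 * sqrt(7) /8177 - 91 /30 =-621.97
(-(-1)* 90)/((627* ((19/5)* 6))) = 25/3971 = 0.01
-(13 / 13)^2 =-1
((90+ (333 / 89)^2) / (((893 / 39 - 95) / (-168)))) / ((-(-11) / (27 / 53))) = 62491338 / 5568463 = 11.22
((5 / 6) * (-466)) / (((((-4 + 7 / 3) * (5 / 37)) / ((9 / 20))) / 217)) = 16836813 / 100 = 168368.13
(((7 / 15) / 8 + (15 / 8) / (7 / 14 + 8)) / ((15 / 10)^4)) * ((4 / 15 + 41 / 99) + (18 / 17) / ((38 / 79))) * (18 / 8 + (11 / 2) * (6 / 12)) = 524385848 / 660484935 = 0.79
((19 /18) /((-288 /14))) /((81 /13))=-1729 /209952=-0.01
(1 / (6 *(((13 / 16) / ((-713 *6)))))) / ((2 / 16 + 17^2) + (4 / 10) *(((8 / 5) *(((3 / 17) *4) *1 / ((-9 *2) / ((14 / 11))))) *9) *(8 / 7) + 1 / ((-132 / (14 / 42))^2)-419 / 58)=-22048894137600 / 7074741880843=-3.12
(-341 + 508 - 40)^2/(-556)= -16129/556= -29.01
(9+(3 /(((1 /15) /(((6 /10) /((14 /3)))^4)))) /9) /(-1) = -43224561 /4802000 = -9.00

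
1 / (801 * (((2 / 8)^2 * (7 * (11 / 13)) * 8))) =26 / 61677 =0.00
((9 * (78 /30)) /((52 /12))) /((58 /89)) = 2403 /290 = 8.29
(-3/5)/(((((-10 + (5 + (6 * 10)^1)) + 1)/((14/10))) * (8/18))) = -27/800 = -0.03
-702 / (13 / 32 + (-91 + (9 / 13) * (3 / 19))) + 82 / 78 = 245718461 / 27892371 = 8.81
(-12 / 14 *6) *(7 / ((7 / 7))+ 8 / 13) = -3564 / 91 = -39.16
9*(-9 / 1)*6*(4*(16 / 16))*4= -7776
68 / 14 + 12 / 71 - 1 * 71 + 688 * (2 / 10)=177991 / 2485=71.63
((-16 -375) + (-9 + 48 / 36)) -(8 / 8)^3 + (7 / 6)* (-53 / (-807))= -1934815 / 4842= -399.59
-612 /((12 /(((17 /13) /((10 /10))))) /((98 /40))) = -42483 /260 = -163.40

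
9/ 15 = 3/ 5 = 0.60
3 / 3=1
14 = 14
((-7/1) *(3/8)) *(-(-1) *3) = -63/8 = -7.88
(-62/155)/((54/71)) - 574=-77561/135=-574.53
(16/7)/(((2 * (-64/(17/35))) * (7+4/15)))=-51/42728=-0.00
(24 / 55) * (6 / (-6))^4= 24 / 55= 0.44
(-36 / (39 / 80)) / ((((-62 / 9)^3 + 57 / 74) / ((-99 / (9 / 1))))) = -569669760 / 228731347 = -2.49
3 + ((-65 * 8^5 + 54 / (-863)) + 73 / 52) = -95582095101 / 44876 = -2129915.66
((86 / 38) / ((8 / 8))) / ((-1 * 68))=-43 / 1292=-0.03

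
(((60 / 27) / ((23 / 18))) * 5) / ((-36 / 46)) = -100 / 9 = -11.11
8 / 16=1 / 2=0.50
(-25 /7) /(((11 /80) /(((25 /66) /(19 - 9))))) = -2500 /2541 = -0.98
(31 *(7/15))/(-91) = -31/195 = -0.16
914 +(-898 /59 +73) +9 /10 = 972.68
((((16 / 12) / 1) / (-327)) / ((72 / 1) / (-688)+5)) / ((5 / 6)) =-688 / 688335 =-0.00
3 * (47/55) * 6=846/55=15.38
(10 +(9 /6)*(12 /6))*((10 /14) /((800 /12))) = 39 /280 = 0.14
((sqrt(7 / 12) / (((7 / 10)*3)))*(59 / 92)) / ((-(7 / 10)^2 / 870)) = -2138750*sqrt(21) / 23667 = -414.12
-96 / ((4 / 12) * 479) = -288 / 479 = -0.60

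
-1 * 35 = -35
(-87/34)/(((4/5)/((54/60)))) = -783/272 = -2.88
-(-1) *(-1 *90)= -90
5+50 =55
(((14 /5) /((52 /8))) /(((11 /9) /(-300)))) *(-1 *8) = 120960 /143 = 845.87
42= 42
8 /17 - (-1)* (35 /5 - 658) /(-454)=14699 /7718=1.90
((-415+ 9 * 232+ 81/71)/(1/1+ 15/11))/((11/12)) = 713184/923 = 772.68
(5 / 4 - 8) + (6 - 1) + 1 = -0.75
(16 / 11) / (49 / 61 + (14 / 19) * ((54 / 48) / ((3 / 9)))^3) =4747264 / 95072747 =0.05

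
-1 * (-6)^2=-36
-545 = -545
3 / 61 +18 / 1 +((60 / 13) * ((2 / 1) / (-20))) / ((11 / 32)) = 145731 / 8723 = 16.71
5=5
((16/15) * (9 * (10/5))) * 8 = 768/5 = 153.60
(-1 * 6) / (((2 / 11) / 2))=-66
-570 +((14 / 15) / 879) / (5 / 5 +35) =-135278093 / 237330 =-570.00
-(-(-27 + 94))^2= -4489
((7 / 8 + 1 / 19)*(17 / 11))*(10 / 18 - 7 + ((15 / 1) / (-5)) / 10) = -484993 / 50160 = -9.67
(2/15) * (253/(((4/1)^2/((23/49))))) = 5819/5880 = 0.99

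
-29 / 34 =-0.85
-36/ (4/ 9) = -81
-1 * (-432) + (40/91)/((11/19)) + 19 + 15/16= 7250391/16016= 452.70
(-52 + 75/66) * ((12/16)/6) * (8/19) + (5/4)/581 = -1299233/485716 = -2.67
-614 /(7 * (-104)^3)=307 /3937024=0.00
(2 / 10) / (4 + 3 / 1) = 1 / 35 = 0.03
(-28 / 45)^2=784 / 2025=0.39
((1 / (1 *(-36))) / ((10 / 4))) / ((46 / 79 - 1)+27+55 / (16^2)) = -10112 / 24387525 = -0.00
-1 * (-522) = 522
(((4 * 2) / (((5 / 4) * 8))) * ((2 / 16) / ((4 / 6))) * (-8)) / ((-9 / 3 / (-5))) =-2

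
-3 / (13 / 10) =-2.31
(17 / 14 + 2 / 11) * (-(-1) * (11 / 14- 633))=-1902965 / 2156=-882.64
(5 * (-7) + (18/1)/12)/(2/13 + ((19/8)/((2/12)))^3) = -27872/2407637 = -0.01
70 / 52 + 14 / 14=61 / 26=2.35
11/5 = 2.20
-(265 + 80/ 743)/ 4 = -196975/ 2972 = -66.28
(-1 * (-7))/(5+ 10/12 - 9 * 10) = -42/505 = -0.08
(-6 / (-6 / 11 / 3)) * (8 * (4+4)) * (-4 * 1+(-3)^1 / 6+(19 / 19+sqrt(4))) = -3168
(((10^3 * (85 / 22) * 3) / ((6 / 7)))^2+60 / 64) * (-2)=-354025001815 / 968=-365728307.66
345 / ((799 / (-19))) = -6555 / 799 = -8.20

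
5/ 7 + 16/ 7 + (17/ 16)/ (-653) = 31327/ 10448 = 3.00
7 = 7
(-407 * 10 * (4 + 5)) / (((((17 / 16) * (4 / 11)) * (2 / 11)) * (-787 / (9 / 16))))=372.69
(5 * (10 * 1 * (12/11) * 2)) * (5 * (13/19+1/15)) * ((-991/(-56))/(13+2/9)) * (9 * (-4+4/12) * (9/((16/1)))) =-644174775/63308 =-10175.25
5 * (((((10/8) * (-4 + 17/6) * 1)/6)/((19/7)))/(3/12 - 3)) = 1225/7524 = 0.16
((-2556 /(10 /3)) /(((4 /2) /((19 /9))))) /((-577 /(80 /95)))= 3408 /2885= 1.18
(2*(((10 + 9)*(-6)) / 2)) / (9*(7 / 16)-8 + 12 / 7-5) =15.51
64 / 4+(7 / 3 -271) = -758 / 3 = -252.67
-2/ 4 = -0.50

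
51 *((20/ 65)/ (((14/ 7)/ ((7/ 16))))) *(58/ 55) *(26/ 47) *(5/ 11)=10353/ 11374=0.91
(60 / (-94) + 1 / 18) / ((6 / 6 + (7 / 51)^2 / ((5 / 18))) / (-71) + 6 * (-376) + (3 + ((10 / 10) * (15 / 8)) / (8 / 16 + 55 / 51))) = 0.00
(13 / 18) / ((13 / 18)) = 1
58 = 58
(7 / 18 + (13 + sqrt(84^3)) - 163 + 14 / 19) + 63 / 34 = 622.85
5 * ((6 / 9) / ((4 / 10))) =25 / 3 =8.33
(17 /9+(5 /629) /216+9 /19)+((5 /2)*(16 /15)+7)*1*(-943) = -23525228905 /2581416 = -9113.30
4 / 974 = 2 / 487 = 0.00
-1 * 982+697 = -285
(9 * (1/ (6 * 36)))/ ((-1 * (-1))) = 1/ 24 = 0.04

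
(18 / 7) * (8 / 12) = 12 / 7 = 1.71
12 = 12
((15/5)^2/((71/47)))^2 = 178929/5041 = 35.49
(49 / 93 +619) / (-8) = -7202 / 93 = -77.44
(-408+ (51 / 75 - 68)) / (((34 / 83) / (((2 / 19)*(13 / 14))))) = -754221 / 6650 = -113.42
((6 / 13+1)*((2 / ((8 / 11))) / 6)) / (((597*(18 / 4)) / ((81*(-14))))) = -1463 / 5174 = -0.28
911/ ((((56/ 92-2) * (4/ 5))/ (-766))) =40124995/ 64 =626953.05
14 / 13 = 1.08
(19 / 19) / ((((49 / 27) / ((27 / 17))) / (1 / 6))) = 243 / 1666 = 0.15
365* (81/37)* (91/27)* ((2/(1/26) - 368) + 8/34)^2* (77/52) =4251751830480/10693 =397620109.46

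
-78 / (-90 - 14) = 3 / 4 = 0.75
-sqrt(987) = -31.42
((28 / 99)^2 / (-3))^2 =614656 / 864536409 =0.00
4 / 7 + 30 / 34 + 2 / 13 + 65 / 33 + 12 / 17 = 218662 / 51051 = 4.28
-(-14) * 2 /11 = 28 /11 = 2.55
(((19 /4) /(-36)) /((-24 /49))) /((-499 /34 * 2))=-15827 /1724544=-0.01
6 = 6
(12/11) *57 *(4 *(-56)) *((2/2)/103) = -135.23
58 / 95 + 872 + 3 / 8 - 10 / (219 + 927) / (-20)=380167927 / 435480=872.99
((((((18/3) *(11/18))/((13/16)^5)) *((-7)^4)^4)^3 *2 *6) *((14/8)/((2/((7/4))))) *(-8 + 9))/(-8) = -43122092024202205229489216581539784953787417666960486402359296/460673037126816813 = -93606720057139570155610390000000000000000000.00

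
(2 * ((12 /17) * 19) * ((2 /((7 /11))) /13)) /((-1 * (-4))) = 2508 /1547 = 1.62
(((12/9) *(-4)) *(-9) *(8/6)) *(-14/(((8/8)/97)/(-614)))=53363968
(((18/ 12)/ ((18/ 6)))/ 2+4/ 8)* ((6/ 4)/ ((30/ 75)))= 45/ 16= 2.81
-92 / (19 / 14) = -1288 / 19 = -67.79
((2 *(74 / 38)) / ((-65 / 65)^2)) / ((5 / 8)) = 6.23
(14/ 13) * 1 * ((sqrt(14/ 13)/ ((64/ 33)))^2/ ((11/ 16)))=4851/ 10816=0.45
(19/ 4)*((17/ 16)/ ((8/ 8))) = 323/ 64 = 5.05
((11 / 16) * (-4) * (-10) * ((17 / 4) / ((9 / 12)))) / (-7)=-935 / 42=-22.26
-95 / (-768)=95 / 768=0.12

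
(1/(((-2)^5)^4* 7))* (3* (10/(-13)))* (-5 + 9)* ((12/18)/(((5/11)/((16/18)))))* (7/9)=-11/8626176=-0.00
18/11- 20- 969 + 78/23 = -248945/253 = -983.97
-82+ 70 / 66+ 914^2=27565397 / 33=835315.06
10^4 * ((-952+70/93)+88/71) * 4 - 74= -250916568622/6603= -38000389.01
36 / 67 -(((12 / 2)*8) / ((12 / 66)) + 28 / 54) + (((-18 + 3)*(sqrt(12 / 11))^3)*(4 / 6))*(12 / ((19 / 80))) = -230400*sqrt(33) / 2299 -477542 / 1809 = -839.69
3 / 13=0.23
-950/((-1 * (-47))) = -950/47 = -20.21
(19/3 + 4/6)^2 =49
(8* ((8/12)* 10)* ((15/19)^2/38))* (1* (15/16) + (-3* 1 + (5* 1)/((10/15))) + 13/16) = 37500/6859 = 5.47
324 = 324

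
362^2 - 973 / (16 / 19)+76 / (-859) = 1785187187 / 13744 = 129888.47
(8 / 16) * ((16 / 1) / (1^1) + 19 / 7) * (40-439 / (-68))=413829 / 952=434.69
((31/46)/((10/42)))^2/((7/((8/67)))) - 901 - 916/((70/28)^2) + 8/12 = -2782514773/2658225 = -1046.76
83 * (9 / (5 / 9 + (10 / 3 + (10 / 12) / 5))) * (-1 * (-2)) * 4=107568 / 73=1473.53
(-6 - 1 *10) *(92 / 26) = -56.62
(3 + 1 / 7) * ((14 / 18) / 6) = 11 / 27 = 0.41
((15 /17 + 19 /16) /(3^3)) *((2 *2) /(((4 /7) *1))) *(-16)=-3941 /459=-8.59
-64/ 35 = -1.83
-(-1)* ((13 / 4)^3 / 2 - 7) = 1301 / 128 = 10.16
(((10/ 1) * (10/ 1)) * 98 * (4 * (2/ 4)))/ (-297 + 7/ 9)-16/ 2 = -98864/ 1333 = -74.17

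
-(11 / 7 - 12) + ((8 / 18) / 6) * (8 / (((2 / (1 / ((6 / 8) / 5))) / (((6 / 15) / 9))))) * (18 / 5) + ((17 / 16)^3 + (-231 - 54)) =-3170768989 / 11612160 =-273.06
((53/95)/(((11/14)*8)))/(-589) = -0.00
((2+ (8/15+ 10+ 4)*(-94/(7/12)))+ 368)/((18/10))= -23006/21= -1095.52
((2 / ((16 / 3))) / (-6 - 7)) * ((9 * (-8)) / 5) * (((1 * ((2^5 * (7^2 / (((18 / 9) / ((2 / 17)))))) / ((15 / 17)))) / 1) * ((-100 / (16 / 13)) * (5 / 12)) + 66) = -93768 / 65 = -1442.58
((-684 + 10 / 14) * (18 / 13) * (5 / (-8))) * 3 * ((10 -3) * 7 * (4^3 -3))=275716035 / 52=5302231.44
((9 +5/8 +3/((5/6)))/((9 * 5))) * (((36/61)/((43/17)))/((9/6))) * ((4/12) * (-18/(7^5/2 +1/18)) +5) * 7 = 11901075403/7439352600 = 1.60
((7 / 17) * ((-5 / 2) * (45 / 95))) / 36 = -35 / 2584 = -0.01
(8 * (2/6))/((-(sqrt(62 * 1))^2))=-4/93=-0.04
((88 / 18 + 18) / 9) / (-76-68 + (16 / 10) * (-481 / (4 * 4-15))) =-515 / 185004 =-0.00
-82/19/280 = -41/2660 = -0.02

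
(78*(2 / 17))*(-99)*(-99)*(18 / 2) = 809447.29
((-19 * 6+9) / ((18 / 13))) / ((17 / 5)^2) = -11375 / 1734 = -6.56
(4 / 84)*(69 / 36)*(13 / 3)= 0.40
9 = 9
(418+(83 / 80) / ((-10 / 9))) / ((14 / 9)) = 268.11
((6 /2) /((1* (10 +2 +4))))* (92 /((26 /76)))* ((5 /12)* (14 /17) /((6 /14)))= 107065 /2652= 40.37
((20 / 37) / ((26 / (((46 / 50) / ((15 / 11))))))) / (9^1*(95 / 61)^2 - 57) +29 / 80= 3419109713 / 9442414800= 0.36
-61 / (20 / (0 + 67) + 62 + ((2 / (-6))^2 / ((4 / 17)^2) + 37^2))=-0.04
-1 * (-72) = 72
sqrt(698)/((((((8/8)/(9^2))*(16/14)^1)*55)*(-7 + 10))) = 189*sqrt(698)/440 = 11.35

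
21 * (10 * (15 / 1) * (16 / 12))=4200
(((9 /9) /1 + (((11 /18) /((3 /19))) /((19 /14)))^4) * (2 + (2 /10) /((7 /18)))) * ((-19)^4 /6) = 204619244663768 /55801305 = 3666925.79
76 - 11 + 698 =763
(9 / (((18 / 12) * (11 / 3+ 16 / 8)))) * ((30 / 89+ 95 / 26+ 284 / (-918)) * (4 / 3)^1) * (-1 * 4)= -62564432 / 3009357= -20.79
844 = 844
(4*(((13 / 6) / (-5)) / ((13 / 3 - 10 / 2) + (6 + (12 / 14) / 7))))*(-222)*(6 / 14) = 60606 / 2005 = 30.23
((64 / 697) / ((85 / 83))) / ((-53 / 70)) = -74368 / 627997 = -0.12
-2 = -2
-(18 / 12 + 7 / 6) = -8 / 3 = -2.67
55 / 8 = 6.88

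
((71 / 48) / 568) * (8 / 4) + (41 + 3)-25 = 3649 / 192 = 19.01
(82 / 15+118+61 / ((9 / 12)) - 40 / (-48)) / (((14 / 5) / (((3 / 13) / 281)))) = 6169 / 102284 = 0.06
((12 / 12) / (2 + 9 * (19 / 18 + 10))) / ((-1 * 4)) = -1 / 406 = -0.00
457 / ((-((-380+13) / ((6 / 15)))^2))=-0.00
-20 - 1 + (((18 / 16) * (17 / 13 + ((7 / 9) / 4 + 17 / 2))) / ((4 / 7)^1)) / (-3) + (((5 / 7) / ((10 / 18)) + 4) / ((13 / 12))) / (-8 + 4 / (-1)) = -977401 / 34944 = -27.97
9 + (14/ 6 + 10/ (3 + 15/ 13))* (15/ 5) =209/ 9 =23.22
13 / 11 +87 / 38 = 1451 / 418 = 3.47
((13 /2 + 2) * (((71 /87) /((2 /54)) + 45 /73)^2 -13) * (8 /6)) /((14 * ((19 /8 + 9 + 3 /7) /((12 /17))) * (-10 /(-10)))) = 71716235104 /2962396429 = 24.21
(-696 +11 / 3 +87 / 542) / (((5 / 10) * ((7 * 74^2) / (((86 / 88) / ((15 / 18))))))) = -48395339 / 1142676920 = -0.04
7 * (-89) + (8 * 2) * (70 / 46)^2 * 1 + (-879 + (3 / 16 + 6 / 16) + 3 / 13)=-161103979 / 110032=-1464.16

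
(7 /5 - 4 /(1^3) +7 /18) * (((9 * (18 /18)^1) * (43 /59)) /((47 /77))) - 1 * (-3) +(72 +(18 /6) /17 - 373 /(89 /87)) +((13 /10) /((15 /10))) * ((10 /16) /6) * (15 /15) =-945847559419 /3020795280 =-313.11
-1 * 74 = -74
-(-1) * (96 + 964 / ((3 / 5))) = 5108 / 3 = 1702.67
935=935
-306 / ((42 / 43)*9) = -731 / 21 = -34.81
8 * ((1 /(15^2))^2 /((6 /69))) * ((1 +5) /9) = 184 /151875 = 0.00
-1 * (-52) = 52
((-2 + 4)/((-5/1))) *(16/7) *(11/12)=-88/105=-0.84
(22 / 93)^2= 484 / 8649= 0.06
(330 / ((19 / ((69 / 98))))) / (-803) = -1035 / 67963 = -0.02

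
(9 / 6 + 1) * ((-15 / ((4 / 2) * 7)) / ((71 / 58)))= -2175 / 994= -2.19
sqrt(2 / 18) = 1 / 3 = 0.33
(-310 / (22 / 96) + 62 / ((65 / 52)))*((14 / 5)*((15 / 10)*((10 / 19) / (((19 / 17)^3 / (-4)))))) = 59156922048 / 7167655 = 8253.32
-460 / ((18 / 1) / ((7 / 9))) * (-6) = 3220 / 27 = 119.26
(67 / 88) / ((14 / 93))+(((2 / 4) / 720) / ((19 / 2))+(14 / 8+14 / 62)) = 114836671 / 16327080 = 7.03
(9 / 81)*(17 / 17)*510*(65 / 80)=46.04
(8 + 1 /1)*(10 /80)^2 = 9 /64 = 0.14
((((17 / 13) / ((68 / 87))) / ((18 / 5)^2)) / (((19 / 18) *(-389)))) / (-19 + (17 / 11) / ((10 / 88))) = 3625 / 62261784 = 0.00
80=80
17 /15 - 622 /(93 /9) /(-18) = 694 /155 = 4.48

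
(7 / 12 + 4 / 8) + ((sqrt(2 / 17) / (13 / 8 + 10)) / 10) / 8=sqrt(34) / 15810 + 13 / 12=1.08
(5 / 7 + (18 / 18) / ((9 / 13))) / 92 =34 / 1449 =0.02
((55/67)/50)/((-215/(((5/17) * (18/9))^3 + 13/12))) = -834559/8492611800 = -0.00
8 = 8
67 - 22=45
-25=-25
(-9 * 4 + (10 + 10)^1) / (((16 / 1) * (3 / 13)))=-13 / 3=-4.33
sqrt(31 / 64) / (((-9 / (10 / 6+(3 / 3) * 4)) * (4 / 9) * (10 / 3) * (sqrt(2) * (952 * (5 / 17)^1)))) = -17 * sqrt(62) / 179200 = -0.00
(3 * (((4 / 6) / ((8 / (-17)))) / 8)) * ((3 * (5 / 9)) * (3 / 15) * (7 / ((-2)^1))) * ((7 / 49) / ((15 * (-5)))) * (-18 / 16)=17 / 12800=0.00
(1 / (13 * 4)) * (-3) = -3 / 52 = -0.06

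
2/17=0.12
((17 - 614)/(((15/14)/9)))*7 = -175518/5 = -35103.60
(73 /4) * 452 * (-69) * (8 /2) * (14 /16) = -3984267 /2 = -1992133.50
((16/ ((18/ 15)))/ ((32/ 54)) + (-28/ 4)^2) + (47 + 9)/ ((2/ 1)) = 199/ 2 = 99.50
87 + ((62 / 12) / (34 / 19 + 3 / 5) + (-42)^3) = -100786417 / 1362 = -73998.84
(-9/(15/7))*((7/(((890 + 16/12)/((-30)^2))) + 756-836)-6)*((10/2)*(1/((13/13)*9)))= 105532/573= 184.17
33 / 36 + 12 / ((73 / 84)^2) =1074683 / 63948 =16.81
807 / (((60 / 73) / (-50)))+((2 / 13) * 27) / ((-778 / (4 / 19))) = -9433909571 / 192166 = -49092.50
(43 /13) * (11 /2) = 473 /26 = 18.19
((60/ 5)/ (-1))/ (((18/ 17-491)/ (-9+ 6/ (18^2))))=-16490/ 74961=-0.22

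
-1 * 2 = -2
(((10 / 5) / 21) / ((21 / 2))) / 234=2 / 51597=0.00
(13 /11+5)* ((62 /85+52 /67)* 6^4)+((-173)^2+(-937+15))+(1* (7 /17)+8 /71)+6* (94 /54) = 1644428244868 /40030155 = 41079.74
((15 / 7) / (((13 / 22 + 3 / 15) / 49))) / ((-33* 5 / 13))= -910 / 87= -10.46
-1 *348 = -348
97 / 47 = 2.06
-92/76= -23/19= -1.21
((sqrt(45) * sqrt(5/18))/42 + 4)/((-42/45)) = -30/7 - 25 * sqrt(2)/392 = -4.38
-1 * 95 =-95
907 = 907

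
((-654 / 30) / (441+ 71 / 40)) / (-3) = 872 / 53133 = 0.02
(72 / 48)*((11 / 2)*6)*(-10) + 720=225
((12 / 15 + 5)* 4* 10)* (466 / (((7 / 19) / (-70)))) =-20541280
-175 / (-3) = 58.33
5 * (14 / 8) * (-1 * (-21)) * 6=2205 / 2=1102.50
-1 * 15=-15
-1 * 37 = -37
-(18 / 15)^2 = -36 / 25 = -1.44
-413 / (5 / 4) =-1652 / 5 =-330.40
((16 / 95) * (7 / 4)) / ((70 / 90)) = 36 / 95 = 0.38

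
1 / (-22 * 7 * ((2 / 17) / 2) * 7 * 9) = -17 / 9702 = -0.00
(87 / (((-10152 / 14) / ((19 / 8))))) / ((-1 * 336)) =551 / 649728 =0.00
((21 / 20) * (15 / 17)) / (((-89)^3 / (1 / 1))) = -63 / 47937892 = -0.00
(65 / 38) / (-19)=-65 / 722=-0.09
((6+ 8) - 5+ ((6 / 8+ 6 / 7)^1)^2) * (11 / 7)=99891 / 5488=18.20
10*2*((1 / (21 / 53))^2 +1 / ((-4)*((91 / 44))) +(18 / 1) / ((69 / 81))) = 72203800 / 131859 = 547.58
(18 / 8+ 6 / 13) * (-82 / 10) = -22.23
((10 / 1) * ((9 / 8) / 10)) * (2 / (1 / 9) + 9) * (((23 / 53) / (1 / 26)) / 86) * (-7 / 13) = -39123 / 18232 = -2.15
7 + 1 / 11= 78 / 11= 7.09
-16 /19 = -0.84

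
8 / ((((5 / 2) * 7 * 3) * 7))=16 / 735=0.02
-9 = -9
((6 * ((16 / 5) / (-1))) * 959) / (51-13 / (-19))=-356.26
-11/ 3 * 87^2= -27753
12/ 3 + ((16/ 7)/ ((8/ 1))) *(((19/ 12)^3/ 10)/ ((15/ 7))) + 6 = 1302859/ 129600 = 10.05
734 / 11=66.73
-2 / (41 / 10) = -20 / 41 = -0.49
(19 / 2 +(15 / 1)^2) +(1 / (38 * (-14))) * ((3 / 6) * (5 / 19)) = 4740647 / 20216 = 234.50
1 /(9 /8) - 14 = -118 /9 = -13.11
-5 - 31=-36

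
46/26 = 1.77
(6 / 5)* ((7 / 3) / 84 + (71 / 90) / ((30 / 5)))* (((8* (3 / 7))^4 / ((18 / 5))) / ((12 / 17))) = 374272 / 36015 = 10.39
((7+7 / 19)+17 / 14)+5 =3613 / 266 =13.58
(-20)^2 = 400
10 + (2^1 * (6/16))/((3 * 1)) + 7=17.25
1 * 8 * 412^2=1357952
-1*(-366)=366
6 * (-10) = -60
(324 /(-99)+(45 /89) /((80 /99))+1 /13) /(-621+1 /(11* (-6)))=1570065 /379375672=0.00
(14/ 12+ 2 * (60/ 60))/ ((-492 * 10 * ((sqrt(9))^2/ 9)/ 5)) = -19/ 5904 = -0.00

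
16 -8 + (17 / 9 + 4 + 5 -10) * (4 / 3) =248 / 27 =9.19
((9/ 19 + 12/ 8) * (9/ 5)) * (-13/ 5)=-351/ 38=-9.24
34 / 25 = 1.36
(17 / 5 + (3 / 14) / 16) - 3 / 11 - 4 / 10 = 6753 / 2464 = 2.74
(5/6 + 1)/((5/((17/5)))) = 187/150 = 1.25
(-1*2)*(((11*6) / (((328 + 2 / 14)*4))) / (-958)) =231 / 2200526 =0.00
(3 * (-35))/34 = -105/34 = -3.09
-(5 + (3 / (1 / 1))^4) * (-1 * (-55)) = -4730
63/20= 3.15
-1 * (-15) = 15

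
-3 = -3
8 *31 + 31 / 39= 9703 / 39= 248.79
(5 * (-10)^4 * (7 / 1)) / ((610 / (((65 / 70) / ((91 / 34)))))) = 85000 / 427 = 199.06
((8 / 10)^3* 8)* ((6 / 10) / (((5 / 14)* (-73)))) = -21504 / 228125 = -0.09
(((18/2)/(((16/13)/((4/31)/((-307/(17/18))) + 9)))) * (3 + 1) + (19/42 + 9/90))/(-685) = -1054408639/2738040900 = -0.39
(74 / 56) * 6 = 111 / 14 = 7.93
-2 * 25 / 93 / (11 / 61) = -3050 / 1023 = -2.98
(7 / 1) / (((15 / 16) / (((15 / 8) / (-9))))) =-14 / 9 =-1.56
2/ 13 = 0.15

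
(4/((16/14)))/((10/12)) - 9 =-24/5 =-4.80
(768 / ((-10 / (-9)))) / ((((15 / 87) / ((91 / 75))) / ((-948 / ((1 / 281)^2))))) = -364110186501.73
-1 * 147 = -147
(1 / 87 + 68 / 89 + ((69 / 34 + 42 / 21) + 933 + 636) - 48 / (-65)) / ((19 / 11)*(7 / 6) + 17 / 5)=296379975221 / 1019306587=290.77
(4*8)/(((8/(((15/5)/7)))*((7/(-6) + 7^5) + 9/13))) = 936/9176363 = 0.00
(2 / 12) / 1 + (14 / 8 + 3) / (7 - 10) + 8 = 79 / 12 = 6.58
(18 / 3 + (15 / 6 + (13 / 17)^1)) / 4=315 / 136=2.32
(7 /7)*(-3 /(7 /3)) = -9 /7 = -1.29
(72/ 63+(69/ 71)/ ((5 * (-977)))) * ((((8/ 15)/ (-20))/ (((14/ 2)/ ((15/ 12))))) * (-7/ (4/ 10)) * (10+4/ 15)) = 30516167/ 31215150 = 0.98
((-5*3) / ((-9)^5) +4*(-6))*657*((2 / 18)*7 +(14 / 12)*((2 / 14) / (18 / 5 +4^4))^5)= -4270851348217682237445289477 / 348246620451954939895488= -12263.87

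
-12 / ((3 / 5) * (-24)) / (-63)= -5 / 378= -0.01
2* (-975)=-1950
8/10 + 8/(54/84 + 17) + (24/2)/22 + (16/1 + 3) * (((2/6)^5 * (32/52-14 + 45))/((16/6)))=7998743/2934360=2.73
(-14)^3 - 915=-3659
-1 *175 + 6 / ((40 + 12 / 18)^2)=-1302323 / 7442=-175.00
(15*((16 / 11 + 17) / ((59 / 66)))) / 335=3654 / 3953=0.92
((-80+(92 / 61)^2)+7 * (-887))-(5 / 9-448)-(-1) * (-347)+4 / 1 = -207038405 / 33489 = -6182.28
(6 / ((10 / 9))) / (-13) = -27 / 65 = -0.42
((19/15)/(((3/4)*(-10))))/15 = -0.01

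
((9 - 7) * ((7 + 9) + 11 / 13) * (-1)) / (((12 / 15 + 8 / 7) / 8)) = -30660 / 221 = -138.73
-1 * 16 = -16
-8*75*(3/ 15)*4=-480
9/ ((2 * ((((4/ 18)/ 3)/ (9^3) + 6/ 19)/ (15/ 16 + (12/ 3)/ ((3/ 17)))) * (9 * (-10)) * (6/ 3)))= -141238647/ 75607040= -1.87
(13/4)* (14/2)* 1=91/4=22.75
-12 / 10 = -6 / 5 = -1.20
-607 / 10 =-60.70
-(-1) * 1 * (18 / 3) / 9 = 2 / 3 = 0.67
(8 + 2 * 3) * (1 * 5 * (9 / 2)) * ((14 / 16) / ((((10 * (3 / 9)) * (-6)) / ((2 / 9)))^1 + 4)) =-2205 / 688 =-3.20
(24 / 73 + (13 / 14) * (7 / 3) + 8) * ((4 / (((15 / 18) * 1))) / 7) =7.20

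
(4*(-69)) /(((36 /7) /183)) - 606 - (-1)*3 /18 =-10426.83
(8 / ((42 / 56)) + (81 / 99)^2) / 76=4115 / 27588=0.15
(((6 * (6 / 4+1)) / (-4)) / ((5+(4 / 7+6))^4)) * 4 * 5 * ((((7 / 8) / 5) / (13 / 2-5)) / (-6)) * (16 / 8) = 84035 / 516560652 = 0.00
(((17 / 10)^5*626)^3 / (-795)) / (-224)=87774190591143289891842521 / 22260000000000000000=3943135.25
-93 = -93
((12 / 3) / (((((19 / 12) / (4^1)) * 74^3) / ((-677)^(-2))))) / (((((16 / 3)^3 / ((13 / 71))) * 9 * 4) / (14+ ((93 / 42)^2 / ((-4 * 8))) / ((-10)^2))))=1027241163 / 40228187088212118732800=0.00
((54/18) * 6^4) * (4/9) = 1728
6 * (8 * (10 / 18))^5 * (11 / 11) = 10404.92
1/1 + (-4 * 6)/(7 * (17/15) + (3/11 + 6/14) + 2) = -15437/12283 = -1.26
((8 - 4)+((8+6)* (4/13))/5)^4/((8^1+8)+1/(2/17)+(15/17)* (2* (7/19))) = 6441408595456/290019104375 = 22.21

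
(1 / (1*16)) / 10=1 / 160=0.01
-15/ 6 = -5/ 2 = -2.50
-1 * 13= -13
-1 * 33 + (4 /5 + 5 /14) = -2229 /70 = -31.84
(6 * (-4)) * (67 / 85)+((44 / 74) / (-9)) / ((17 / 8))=-536344 / 28305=-18.95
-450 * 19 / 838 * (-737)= 7519.51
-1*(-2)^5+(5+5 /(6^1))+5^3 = 977 /6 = 162.83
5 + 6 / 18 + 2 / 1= 7.33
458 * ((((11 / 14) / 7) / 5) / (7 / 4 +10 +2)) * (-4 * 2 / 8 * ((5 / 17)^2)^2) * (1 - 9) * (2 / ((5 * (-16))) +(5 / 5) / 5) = 4580 / 584647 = 0.01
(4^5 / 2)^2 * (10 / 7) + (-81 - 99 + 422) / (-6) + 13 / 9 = 23590510 / 63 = 374452.54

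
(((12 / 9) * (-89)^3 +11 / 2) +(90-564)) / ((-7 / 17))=95923571 / 42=2283894.55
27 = 27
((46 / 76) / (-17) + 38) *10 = 122625 / 323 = 379.64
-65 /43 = -1.51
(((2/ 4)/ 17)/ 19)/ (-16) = -1/ 10336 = -0.00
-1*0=0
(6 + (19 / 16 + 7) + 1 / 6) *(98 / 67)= 33761 / 1608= 21.00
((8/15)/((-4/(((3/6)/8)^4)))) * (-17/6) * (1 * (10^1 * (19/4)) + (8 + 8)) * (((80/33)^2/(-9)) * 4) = -10795/11290752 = -0.00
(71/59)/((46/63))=4473/2714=1.65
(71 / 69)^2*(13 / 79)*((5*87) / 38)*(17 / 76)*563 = 90946369735 / 362077224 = 251.18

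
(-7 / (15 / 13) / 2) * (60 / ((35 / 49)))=-1274 / 5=-254.80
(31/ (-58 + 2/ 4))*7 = -434/ 115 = -3.77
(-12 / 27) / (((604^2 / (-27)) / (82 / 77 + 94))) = 5490 / 1755677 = 0.00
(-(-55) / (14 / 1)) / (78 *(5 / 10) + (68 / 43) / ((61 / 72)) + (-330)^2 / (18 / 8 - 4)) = -0.00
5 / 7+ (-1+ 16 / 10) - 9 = -7.69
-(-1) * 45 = 45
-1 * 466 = -466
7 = 7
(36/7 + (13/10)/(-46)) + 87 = 296609/3220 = 92.11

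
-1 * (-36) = 36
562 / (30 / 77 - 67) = -43274 / 5129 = -8.44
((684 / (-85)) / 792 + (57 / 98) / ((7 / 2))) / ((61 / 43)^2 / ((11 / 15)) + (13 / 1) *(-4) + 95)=9738683 / 2855324080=0.00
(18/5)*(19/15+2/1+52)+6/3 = 5024/25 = 200.96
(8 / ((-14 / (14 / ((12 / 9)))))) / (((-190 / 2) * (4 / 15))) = 9 / 38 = 0.24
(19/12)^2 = 361/144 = 2.51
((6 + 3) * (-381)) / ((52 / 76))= -65151 / 13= -5011.62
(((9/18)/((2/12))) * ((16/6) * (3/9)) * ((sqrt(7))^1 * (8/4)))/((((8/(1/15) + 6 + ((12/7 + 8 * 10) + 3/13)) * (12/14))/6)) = 10192 * sqrt(7)/56769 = 0.48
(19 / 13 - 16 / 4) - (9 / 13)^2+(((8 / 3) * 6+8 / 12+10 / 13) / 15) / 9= -39542 / 13689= -2.89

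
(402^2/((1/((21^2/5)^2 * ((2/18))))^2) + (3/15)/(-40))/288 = 603686455720967/1440000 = 419226705.36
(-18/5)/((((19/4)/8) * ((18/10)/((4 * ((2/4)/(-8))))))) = 16/19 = 0.84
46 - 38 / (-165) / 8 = 46.03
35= 35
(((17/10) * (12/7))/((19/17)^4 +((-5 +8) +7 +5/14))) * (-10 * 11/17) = -7349848/4645013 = -1.58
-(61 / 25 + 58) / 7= -1511 / 175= -8.63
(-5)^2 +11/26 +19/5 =3799/130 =29.22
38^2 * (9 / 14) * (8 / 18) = 2888 / 7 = 412.57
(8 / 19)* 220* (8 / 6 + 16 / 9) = 49280 / 171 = 288.19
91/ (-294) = -13/ 42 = -0.31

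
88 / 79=1.11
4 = 4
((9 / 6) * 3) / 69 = 3 / 46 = 0.07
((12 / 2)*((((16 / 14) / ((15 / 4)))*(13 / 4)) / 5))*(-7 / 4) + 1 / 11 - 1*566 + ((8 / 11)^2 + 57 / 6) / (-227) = -780108493 / 1373350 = -568.03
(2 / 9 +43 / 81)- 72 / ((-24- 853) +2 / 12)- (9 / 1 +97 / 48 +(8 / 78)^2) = -11748876439 / 1152285264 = -10.20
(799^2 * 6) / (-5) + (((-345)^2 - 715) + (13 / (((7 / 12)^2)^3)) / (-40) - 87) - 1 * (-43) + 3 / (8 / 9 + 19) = -68213108031477 / 105295855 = -647823.30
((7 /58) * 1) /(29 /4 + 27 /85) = 1190 /74617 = 0.02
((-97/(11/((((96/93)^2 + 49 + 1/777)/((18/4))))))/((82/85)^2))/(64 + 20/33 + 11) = -2620017582865/1879030892529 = -1.39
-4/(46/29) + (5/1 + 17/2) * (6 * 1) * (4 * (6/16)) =118.98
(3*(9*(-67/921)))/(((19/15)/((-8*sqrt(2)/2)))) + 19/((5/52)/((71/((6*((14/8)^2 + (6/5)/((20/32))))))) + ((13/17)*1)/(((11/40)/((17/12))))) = 92595360/19395707 + 36180*sqrt(2)/5833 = 13.55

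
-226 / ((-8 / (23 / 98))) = 6.63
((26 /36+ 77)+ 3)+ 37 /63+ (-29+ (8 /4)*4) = 2533 /42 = 60.31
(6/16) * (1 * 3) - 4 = -23/8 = -2.88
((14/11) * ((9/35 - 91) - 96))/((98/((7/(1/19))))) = -124184/385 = -322.56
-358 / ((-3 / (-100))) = -35800 / 3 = -11933.33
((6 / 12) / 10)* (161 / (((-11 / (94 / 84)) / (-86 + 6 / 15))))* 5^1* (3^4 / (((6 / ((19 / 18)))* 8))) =2197673 / 3520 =624.34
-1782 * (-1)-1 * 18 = 1764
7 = 7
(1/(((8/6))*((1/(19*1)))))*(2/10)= 57/20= 2.85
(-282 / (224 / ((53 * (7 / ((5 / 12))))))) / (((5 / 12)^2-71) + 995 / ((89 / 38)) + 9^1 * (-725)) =71830476 / 395437355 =0.18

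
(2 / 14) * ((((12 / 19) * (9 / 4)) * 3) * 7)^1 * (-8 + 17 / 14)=-405 / 14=-28.93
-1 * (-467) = 467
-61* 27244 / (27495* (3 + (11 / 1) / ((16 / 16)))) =-118706 / 27495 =-4.32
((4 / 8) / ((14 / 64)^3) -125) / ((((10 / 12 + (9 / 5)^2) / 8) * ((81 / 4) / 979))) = -41495502400 / 5658471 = -7333.34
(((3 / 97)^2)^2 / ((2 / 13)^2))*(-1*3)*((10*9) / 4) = -1848015 / 708234248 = -0.00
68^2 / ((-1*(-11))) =4624 / 11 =420.36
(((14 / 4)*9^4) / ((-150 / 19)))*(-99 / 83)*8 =57592458 / 2075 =27755.40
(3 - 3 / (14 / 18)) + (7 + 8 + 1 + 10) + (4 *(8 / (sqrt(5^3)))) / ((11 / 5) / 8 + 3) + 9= 256 *sqrt(5) / 655 + 239 / 7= 35.02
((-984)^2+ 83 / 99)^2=9188646311060329 / 9801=937521305077.07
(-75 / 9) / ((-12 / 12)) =25 / 3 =8.33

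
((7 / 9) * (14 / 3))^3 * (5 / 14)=336140 / 19683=17.08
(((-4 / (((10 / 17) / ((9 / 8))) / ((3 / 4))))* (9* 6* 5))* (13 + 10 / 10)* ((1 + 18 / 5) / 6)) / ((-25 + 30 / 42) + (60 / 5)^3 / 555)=172258569 / 219344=785.34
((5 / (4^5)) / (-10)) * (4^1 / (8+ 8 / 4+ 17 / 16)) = -1 / 5664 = -0.00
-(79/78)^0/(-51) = 0.02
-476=-476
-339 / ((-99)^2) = -113 / 3267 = -0.03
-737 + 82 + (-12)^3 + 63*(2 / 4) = -4703 / 2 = -2351.50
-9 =-9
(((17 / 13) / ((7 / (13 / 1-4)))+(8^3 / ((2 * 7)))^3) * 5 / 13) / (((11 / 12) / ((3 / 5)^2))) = 4711204188 / 637637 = 7388.54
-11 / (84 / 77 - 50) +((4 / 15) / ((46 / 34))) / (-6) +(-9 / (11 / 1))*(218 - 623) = 2030821723 / 6125130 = 331.56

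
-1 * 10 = -10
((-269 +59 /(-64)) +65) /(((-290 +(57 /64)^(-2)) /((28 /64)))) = 298274445 /960628736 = 0.31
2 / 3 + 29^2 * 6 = 5046.67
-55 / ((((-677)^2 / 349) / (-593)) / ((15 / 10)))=34147905 / 916658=37.25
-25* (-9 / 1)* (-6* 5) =-6750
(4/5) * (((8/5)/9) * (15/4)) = 8/15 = 0.53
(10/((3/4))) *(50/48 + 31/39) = 955/39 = 24.49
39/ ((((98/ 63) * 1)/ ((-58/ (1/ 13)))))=-132327/ 7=-18903.86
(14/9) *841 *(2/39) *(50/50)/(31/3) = 23548/3627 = 6.49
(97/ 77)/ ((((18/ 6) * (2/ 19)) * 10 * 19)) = 97/ 4620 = 0.02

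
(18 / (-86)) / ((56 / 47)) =-423 / 2408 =-0.18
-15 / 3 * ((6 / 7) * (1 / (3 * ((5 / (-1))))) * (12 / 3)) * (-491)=-3928 / 7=-561.14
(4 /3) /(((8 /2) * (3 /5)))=0.56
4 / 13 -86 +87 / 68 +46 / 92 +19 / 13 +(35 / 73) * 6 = -79.57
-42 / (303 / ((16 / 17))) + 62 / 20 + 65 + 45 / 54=1772018 / 25755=68.80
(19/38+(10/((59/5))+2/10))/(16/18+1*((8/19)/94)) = 7337781/4236200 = 1.73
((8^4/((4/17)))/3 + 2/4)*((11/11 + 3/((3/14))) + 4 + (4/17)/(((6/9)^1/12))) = 13753505/102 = 134838.28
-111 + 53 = -58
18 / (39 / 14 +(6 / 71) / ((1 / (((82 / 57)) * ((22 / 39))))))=13257972 / 2102341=6.31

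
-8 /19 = -0.42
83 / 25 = 3.32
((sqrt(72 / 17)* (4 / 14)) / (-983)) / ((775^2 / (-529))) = 6348* sqrt(34) / 70259310625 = 0.00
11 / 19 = 0.58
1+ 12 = 13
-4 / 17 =-0.24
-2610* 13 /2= -16965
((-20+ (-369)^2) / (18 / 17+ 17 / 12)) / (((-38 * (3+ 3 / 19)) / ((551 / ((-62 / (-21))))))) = -26779887687 / 313100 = -85531.42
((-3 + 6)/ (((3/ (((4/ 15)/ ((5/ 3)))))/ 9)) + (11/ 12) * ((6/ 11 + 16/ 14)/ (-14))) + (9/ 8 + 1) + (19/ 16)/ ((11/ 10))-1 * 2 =102437/ 40425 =2.53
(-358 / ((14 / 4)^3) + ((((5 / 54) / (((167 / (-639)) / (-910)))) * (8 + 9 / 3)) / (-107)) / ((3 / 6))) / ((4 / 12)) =-1372398098 / 6129067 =-223.92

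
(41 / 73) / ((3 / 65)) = 2665 / 219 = 12.17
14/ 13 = 1.08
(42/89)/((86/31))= 651/3827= 0.17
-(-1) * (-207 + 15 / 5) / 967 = -204 / 967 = -0.21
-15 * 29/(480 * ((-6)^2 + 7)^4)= -29/109401632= -0.00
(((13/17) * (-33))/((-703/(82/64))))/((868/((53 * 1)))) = 932217/331950976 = 0.00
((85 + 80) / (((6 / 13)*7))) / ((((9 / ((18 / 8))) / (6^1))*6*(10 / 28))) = 143 / 4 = 35.75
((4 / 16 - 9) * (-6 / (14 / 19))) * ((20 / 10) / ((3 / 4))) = 190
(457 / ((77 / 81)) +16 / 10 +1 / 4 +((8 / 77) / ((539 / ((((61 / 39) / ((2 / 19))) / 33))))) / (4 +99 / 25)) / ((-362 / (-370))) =3795957972137651 / 7695727475436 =493.26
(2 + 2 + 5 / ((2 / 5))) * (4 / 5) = 13.20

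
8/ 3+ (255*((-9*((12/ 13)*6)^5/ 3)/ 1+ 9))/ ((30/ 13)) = -1726547.37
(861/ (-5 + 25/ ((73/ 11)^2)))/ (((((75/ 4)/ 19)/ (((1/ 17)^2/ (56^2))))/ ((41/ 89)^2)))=-6978320171/ 151396480984000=-0.00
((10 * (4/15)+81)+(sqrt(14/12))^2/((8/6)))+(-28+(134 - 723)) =-12779/24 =-532.46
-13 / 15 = -0.87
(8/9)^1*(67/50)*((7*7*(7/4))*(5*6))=45962/15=3064.13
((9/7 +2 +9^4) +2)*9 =413676/7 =59096.57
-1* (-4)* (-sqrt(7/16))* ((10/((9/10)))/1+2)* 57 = -1977.26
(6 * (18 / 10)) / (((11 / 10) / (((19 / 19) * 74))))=7992 / 11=726.55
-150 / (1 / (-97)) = 14550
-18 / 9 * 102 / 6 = -34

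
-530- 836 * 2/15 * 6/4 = -3486/5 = -697.20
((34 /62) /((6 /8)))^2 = 4624 /8649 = 0.53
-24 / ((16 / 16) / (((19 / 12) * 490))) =-18620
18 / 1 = 18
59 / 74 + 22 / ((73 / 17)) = 31983 / 5402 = 5.92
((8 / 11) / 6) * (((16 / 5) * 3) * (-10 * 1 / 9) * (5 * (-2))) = 1280 / 99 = 12.93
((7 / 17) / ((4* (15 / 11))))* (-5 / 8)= -77 / 1632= -0.05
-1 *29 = -29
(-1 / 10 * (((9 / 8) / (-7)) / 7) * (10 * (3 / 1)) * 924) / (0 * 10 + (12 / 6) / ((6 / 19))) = 2673 / 266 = 10.05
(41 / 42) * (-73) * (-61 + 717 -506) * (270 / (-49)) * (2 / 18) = 2244750 / 343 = 6544.46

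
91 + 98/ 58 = 2688/ 29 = 92.69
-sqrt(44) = -2 *sqrt(11) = -6.63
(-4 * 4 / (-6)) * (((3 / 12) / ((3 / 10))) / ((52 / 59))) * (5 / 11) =1475 / 1287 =1.15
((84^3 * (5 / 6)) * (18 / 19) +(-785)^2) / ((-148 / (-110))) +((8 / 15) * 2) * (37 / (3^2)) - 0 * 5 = 152947182227 / 189810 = 805790.96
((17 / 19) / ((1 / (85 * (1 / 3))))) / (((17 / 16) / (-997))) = -1355920 / 57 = -23788.07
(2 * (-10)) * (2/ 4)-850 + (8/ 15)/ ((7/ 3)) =-30092/ 35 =-859.77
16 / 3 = 5.33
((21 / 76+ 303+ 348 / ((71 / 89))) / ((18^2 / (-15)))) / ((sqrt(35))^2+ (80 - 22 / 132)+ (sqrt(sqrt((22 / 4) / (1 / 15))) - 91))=-1767971564645 / 1230448941096 - 259372815 *sqrt(330) / 205074823516+ 59855265 *165^(3 / 4) *2^(1 / 4) / 1127911529338+ 12363437515 *165^(1 / 4) *2^(3 / 4) / 410149647032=-1.28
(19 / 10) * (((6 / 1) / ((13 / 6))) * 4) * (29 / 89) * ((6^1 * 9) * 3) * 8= 51414912 / 5785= 8887.63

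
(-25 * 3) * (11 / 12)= -275 / 4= -68.75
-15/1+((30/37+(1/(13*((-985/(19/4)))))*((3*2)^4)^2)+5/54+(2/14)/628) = -35829691751459/56234489220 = -637.15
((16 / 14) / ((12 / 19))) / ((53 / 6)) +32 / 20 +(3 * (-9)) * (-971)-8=48621043 / 1855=26210.80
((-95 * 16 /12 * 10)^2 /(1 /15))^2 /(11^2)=4786813590449.95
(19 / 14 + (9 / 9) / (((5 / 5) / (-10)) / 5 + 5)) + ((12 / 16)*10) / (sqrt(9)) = 7073 / 1743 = 4.06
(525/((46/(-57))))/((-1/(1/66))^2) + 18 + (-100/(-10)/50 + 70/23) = 2348199/111320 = 21.09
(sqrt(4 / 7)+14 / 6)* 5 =10* sqrt(7) / 7+35 / 3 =15.45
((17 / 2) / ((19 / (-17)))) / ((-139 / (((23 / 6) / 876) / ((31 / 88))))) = 73117 / 107578494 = 0.00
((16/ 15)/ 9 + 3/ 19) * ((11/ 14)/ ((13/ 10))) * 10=1.67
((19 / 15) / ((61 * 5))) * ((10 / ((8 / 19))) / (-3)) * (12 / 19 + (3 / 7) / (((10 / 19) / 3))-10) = 2869 / 12600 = 0.23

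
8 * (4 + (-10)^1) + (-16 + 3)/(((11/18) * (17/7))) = -10614/187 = -56.76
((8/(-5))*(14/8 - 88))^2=19044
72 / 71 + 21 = 1563 / 71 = 22.01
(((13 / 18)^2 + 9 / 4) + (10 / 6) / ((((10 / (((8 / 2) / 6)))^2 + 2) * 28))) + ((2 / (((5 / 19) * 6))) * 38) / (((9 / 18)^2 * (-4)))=-45.36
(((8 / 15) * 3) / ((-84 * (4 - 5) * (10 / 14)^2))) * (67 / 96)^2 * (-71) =-2231033 / 1728000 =-1.29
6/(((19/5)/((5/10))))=15/19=0.79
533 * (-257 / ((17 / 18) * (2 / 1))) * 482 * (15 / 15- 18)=594223578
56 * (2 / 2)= 56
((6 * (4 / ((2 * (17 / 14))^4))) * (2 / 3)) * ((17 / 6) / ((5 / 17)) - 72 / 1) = -35938168 / 1252815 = -28.69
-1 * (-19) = 19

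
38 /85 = 0.45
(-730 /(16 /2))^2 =133225 /16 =8326.56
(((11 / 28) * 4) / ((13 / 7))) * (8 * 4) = 352 / 13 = 27.08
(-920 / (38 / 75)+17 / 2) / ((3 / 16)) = -549416 / 57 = -9638.88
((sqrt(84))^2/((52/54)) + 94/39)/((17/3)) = 3496/221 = 15.82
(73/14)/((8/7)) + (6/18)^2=673/144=4.67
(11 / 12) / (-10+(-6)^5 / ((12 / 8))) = -11 / 62328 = -0.00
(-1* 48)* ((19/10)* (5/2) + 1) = -276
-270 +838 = 568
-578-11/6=-3479/6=-579.83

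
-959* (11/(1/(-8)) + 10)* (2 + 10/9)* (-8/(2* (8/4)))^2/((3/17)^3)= 169383742.02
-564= -564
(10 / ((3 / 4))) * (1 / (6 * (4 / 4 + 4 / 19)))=380 / 207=1.84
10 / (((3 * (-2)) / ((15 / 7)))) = -25 / 7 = -3.57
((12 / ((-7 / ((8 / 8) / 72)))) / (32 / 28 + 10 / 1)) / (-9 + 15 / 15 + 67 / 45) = 5 / 15236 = 0.00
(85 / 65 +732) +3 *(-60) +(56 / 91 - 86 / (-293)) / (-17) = 35824871 / 64753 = 553.25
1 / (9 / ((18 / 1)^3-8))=5824 / 9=647.11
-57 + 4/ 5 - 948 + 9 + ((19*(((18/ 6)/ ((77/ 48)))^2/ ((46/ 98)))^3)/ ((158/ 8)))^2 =2281440692799273145511504031376/ 14497844086268521967732645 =157364.13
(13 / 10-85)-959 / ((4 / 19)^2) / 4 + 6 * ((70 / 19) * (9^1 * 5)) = -27349801 / 6080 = -4498.32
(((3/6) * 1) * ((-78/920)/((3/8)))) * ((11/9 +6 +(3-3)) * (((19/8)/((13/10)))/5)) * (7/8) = -1729/6624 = -0.26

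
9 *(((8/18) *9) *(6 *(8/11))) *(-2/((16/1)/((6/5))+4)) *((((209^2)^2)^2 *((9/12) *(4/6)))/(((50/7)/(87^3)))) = -988572232159679654101841688/325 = -3041760714337475858774898.00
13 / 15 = 0.87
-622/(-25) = 622/25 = 24.88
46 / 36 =23 / 18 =1.28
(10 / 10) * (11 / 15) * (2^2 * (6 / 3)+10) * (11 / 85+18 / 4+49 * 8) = 2225091 / 425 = 5235.51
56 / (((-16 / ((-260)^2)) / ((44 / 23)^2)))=-865893.38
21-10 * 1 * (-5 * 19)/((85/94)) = 18217/17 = 1071.59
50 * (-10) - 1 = -501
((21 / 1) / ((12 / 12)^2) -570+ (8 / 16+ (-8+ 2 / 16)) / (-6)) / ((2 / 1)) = -26293 / 96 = -273.89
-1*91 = -91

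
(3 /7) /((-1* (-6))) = 1 /14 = 0.07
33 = 33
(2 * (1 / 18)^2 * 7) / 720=7 / 116640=0.00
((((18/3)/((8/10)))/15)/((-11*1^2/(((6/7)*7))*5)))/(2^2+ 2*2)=-3/440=-0.01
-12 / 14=-6 / 7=-0.86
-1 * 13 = -13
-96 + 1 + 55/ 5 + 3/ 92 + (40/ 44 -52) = -136679/ 1012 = -135.06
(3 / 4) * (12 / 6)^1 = 3 / 2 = 1.50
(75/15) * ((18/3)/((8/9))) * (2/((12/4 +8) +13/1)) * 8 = 45/2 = 22.50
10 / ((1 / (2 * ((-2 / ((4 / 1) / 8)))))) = -80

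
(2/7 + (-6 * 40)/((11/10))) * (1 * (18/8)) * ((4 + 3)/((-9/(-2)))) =-8389/11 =-762.64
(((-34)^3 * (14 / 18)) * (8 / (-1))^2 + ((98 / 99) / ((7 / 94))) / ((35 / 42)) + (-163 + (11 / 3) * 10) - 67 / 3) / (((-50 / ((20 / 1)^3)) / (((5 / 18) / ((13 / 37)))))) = 2866808111840 / 11583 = 247501347.82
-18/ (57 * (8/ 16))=-12/ 19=-0.63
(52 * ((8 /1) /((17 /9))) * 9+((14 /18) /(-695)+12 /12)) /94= 105437348 /4997745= 21.10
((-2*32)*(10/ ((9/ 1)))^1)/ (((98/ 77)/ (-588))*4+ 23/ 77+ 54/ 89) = -4385920/ 55311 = -79.30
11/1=11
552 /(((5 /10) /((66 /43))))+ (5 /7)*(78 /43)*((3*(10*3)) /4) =518823 /301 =1723.66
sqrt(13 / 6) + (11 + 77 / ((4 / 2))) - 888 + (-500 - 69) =-2815 / 2 + sqrt(78) / 6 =-1406.03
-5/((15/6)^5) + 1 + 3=2468/625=3.95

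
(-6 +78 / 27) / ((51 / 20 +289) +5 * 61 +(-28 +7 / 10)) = -112 / 20493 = -0.01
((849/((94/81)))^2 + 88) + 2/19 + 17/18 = 808823536921/1510956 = 535305.82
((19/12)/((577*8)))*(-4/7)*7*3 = -19/4616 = -0.00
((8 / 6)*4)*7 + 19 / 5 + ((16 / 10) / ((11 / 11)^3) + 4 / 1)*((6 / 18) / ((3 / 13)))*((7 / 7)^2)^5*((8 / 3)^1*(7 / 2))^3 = 1608101 / 243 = 6617.70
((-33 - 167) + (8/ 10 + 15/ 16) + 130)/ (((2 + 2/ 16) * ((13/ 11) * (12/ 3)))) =-60071/ 8840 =-6.80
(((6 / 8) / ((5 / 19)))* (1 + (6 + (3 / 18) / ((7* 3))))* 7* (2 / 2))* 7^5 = 281971039 / 120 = 2349758.66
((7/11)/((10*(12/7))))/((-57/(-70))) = 343/7524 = 0.05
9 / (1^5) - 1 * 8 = 1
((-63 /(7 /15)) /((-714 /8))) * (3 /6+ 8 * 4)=5850 /119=49.16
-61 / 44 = -1.39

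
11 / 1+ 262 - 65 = 208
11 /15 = 0.73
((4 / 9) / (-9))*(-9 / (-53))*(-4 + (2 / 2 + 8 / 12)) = 0.02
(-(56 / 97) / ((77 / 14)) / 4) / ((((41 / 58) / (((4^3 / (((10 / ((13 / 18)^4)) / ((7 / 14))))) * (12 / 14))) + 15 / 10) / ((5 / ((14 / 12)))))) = -132523040 / 2883730751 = -0.05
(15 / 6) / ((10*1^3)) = 1 / 4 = 0.25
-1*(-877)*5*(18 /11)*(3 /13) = 236790 /143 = 1655.87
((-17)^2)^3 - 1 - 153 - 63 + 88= 24137440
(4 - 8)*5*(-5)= 100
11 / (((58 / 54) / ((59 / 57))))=5841 / 551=10.60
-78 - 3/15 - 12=-451/5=-90.20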